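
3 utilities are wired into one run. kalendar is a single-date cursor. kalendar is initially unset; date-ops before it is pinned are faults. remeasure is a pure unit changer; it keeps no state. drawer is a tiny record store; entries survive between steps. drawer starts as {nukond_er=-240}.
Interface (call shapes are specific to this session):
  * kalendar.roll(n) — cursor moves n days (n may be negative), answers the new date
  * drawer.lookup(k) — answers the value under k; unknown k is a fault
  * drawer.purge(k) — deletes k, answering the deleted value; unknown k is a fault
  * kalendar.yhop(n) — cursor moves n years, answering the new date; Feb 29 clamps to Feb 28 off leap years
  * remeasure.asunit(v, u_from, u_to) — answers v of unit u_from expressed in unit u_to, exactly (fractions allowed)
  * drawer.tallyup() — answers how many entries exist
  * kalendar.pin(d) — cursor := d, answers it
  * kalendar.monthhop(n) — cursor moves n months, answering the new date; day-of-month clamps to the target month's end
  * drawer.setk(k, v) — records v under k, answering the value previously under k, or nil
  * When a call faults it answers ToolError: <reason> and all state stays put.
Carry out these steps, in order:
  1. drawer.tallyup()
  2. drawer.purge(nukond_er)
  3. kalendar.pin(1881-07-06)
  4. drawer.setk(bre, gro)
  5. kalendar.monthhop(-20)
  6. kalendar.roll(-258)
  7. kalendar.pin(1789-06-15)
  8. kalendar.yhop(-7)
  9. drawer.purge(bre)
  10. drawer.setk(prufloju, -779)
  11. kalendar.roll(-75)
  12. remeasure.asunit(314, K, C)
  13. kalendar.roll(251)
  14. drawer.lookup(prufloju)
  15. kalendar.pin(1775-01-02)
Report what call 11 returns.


CALL tallyup[]
RET  1
CALL purge[k='nukond_er']
RET  -240
CALL pin[d='1881-07-06']
RET  1881-07-06
CALL setk[k='bre'; v='gro']
RET  nil
CALL monthhop[n='-20']
RET  1879-11-06
CALL roll[n='-258']
RET  1879-02-21
CALL pin[d='1789-06-15']
RET  1789-06-15
CALL yhop[n='-7']
RET  1782-06-15
CALL purge[k='bre']
RET  gro
CALL setk[k='prufloju'; v='-779']
RET  nil
CALL roll[n='-75']
RET  1782-04-01
CALL asunit[v='314'; u_from='K'; u_to='C']
RET  817/20
CALL roll[n='251']
RET  1782-12-08
CALL lookup[k='prufloju']
RET  -779
CALL pin[d='1775-01-02']
RET  1775-01-02

Answer: 1782-04-01


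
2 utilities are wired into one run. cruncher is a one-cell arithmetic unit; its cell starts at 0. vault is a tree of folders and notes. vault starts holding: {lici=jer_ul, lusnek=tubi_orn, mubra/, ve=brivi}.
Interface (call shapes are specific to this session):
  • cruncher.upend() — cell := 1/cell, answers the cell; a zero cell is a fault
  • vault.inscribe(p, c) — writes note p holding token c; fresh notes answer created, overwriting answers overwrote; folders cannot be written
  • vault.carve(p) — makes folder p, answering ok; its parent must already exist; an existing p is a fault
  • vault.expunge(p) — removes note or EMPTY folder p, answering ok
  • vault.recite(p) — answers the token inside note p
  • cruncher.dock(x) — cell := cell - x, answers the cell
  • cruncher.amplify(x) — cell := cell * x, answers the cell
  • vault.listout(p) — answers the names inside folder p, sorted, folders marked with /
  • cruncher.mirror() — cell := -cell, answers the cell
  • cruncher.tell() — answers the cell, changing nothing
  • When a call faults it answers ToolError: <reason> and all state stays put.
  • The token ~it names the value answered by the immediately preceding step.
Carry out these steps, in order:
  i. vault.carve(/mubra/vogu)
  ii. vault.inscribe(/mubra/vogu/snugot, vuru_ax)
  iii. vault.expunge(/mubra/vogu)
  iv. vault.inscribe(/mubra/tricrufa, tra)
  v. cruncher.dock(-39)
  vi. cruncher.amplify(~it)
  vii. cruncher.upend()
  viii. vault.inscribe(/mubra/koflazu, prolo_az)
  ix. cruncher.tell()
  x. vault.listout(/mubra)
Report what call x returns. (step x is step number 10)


Answer: [koflazu, tricrufa, vogu/]

Derivation:
;; vault.carve(p=/mubra/vogu) -> ok
;; vault.inscribe(p=/mubra/vogu/snugot, c=vuru_ax) -> created
;; vault.expunge(p=/mubra/vogu) -> ToolError: not empty
;; vault.inscribe(p=/mubra/tricrufa, c=tra) -> created
;; cruncher.dock(x=-39) -> 39
;; cruncher.amplify(x=~it) -> 1521
;; cruncher.upend() -> 1/1521
;; vault.inscribe(p=/mubra/koflazu, c=prolo_az) -> created
;; cruncher.tell() -> 1/1521
;; vault.listout(p=/mubra) -> [koflazu, tricrufa, vogu/]


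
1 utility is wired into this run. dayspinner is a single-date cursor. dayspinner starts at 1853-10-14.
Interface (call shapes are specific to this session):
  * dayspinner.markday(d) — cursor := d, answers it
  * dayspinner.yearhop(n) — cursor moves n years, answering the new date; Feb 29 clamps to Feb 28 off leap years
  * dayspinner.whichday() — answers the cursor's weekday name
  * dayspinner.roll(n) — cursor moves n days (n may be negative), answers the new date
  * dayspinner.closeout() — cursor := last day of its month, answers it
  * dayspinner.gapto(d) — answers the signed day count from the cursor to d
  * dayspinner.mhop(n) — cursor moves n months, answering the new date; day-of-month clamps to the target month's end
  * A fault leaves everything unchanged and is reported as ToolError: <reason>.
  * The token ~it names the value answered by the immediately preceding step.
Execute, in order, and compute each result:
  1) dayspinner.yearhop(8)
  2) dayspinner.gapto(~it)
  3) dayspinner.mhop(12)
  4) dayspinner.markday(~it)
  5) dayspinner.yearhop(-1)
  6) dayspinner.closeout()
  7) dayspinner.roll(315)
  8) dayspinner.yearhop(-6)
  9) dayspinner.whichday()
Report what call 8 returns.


Now I run dayspinner.yearhop on n='8', yielding 1861-10-14.
Calling dayspinner.gapto on d='~it', and get 0.
I try dayspinner.mhop on n='12', giving 1862-10-14.
I try dayspinner.markday on d='~it', which returns 1862-10-14.
I call dayspinner.yearhop on n='-1', and observe 1861-10-14.
Then dayspinner.closeout(), yielding 1861-10-31.
Then dayspinner.roll on n='315', and observe 1862-09-11.
Next I call dayspinner.yearhop on n='-6', and see 1856-09-11.
Next I call dayspinner.whichday(), — result: Thursday.

Answer: 1856-09-11


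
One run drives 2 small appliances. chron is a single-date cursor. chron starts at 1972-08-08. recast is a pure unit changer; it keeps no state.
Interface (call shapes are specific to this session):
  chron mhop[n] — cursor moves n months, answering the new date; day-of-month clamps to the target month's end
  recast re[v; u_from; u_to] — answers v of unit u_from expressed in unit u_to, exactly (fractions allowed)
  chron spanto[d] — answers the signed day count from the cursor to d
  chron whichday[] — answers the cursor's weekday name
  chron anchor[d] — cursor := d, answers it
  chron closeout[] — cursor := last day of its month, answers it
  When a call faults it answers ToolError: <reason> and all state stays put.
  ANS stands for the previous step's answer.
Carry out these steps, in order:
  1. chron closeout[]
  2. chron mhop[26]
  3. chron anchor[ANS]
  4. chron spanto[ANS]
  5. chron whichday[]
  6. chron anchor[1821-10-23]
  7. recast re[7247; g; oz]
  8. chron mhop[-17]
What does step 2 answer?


Answer: 1974-10-31

Derivation:
Calling chron closeout(), which returns 1972-08-31.
I use chron mhop passing n→26, giving 1974-10-31.
Now I run chron anchor passing d→ANS, and observe 1974-10-31.
Calling chron spanto passing d→ANS, which returns 0.
Invoking chron whichday, → Thursday.
Calling chron anchor passing d→1821-10-23, and observe 1821-10-23.
Next I call recast re passing v→7247, u_from→g, u_to→oz, and see 11595200000/45359237.
I invoke chron mhop passing n→-17, yielding 1820-05-23.


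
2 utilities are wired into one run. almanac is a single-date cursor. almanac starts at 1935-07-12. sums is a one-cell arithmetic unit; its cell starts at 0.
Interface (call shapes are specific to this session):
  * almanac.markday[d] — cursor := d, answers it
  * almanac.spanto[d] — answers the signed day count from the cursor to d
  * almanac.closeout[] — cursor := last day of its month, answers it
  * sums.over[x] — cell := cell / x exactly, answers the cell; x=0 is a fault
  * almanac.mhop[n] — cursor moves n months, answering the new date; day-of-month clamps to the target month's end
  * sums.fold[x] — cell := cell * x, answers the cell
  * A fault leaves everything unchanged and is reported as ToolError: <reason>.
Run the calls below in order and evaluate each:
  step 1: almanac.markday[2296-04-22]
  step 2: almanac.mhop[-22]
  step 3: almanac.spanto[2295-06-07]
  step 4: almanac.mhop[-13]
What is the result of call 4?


Answer: 2293-05-22

Derivation:
% markday d→2296-04-22
= 2296-04-22
% mhop n→-22
= 2294-06-22
% spanto d→2295-06-07
= 350
% mhop n→-13
= 2293-05-22


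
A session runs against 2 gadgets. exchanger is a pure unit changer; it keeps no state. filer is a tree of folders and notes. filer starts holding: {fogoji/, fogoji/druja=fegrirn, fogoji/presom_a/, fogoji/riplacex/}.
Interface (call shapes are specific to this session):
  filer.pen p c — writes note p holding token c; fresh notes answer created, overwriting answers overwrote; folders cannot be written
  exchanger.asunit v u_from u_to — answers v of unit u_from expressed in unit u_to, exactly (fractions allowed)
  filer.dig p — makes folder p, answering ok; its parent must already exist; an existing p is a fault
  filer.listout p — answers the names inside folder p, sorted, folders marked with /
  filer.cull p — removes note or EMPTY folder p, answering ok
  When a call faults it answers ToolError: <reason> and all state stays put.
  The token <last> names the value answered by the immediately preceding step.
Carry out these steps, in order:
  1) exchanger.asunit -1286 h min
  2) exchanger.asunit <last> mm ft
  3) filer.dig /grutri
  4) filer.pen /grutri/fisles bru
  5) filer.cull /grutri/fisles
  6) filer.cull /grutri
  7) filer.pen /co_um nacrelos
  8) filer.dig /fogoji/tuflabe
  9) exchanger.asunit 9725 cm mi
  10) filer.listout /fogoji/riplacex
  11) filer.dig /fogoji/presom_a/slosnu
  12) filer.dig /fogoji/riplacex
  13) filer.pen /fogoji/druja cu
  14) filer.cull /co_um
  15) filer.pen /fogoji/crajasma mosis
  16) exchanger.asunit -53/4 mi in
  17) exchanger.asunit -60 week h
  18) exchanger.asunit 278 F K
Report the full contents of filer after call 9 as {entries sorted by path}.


-> exchanger.asunit(-1286, h, min)
<- -77160
-> exchanger.asunit(<last>, mm, ft)
<- -32150/127
-> filer.dig(/grutri)
<- ok
-> filer.pen(/grutri/fisles, bru)
<- created
-> filer.cull(/grutri/fisles)
<- ok
-> filer.cull(/grutri)
<- ok
-> filer.pen(/co_um, nacrelos)
<- created
-> filer.dig(/fogoji/tuflabe)
<- ok
-> exchanger.asunit(9725, cm, mi)
<- 48625/804672
-> filer.listout(/fogoji/riplacex)
<- []
-> filer.dig(/fogoji/presom_a/slosnu)
<- ok
-> filer.dig(/fogoji/riplacex)
<- ToolError: exists
-> filer.pen(/fogoji/druja, cu)
<- overwrote
-> filer.cull(/co_um)
<- ok
-> filer.pen(/fogoji/crajasma, mosis)
<- created
-> exchanger.asunit(-53/4, mi, in)
<- -839520
-> exchanger.asunit(-60, week, h)
<- -10080
-> exchanger.asunit(278, F, K)
<- 24589/60

Answer: {co_um=nacrelos, fogoji/, fogoji/druja=fegrirn, fogoji/presom_a/, fogoji/riplacex/, fogoji/tuflabe/}


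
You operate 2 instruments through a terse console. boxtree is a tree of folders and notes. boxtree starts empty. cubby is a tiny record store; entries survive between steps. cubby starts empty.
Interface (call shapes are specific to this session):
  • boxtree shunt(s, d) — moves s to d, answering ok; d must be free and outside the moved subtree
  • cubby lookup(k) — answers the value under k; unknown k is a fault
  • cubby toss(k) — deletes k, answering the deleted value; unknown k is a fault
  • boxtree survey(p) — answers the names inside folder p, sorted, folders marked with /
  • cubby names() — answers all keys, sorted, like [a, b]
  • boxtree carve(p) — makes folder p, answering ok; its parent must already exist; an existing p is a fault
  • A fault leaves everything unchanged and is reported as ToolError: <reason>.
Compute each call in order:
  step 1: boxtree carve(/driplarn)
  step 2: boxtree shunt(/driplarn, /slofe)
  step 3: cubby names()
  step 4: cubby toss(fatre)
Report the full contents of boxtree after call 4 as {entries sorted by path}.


>> boxtree carve(p=/driplarn)
<< ok
>> boxtree shunt(s=/driplarn, d=/slofe)
<< ok
>> cubby names()
<< []
>> cubby toss(k=fatre)
<< ToolError: no such key fatre

Answer: {slofe/}


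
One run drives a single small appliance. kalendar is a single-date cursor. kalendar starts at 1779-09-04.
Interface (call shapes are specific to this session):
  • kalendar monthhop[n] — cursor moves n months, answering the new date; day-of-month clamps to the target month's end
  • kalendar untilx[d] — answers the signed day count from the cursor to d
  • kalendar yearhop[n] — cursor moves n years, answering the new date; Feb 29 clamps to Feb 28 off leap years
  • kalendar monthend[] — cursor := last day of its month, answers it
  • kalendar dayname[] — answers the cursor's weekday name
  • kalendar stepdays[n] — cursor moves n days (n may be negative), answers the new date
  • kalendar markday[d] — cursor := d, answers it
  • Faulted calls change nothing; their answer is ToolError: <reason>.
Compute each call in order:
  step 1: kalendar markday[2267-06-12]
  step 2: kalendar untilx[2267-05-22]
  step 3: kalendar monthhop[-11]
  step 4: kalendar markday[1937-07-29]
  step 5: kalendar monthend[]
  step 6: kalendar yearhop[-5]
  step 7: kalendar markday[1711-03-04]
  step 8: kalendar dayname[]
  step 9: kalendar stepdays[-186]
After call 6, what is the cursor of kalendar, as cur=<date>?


>> kalendar markday(d→2267-06-12)
<< 2267-06-12
>> kalendar untilx(d→2267-05-22)
<< -21
>> kalendar monthhop(n→-11)
<< 2266-07-12
>> kalendar markday(d→1937-07-29)
<< 1937-07-29
>> kalendar monthend()
<< 1937-07-31
>> kalendar yearhop(n→-5)
<< 1932-07-31
>> kalendar markday(d→1711-03-04)
<< 1711-03-04
>> kalendar dayname()
<< Wednesday
>> kalendar stepdays(n→-186)
<< 1710-08-30

Answer: cur=1932-07-31


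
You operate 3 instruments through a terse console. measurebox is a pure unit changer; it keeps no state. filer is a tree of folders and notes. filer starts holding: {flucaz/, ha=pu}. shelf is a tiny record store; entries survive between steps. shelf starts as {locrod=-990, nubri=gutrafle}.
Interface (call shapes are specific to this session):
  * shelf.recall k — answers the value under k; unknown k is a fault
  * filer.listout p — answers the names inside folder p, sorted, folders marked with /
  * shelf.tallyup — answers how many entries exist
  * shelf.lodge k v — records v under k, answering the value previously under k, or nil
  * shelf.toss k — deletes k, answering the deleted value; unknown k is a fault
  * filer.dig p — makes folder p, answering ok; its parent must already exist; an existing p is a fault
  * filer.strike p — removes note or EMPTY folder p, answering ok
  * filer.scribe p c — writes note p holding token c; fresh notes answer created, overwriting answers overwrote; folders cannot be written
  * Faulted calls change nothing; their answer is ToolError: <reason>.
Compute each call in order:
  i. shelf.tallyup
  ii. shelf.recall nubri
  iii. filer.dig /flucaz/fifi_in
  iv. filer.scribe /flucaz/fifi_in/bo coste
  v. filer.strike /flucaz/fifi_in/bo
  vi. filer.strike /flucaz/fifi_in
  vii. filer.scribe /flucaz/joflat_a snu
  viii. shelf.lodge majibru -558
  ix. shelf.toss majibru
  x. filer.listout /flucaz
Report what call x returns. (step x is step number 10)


$ tallyup
  2
$ recall nubri
  gutrafle
$ dig /flucaz/fifi_in
  ok
$ scribe /flucaz/fifi_in/bo coste
  created
$ strike /flucaz/fifi_in/bo
  ok
$ strike /flucaz/fifi_in
  ok
$ scribe /flucaz/joflat_a snu
  created
$ lodge majibru -558
  nil
$ toss majibru
  -558
$ listout /flucaz
  [joflat_a]

Answer: [joflat_a]


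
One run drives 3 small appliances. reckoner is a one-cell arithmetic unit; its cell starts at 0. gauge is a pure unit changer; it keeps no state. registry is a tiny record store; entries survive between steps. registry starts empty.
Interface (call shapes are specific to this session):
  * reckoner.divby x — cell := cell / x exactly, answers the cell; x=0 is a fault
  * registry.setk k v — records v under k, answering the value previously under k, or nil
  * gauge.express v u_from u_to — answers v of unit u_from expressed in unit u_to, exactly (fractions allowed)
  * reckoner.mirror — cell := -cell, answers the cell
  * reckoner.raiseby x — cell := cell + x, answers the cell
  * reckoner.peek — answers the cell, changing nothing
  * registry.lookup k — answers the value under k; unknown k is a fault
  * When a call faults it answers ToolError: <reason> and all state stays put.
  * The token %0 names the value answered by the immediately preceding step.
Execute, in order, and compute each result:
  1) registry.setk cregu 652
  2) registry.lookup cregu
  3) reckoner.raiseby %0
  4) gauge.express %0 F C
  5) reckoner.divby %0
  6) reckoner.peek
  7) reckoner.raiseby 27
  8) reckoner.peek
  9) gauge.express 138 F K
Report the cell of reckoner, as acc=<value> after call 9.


Answer: acc=22392/775

Derivation:
Now I run registry.setk with k→cregu, v→652, which returns nil.
Now I run registry.lookup with k→cregu, which returns 652.
I try reckoner.raiseby with x→%0, — result: 652.
Then gauge.express with v→%0, u_from→F, u_to→C, which returns 3100/9.
I run reckoner.divby with x→%0, and get 1467/775.
Invoking reckoner.peek(), and observe 1467/775.
Invoking reckoner.raiseby with x→27, which returns 22392/775.
Next I call reckoner.peek(), giving 22392/775.
Then gauge.express with v→138, u_from→F, u_to→K, — result: 59767/180.


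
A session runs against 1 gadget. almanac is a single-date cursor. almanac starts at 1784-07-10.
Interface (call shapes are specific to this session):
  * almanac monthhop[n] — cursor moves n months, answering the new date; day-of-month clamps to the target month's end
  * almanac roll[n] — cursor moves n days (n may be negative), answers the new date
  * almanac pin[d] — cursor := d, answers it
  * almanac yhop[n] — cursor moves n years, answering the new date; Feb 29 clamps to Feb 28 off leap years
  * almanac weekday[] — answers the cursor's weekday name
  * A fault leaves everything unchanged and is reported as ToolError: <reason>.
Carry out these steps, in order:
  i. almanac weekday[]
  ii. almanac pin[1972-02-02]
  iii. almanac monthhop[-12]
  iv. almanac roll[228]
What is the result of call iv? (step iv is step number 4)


I invoke almanac weekday(), giving Saturday.
I try almanac pin using d→1972-02-02, and see 1972-02-02.
I run almanac monthhop using n→-12, yielding 1971-02-02.
I call almanac roll using n→228, and see 1971-09-18.

Answer: 1971-09-18


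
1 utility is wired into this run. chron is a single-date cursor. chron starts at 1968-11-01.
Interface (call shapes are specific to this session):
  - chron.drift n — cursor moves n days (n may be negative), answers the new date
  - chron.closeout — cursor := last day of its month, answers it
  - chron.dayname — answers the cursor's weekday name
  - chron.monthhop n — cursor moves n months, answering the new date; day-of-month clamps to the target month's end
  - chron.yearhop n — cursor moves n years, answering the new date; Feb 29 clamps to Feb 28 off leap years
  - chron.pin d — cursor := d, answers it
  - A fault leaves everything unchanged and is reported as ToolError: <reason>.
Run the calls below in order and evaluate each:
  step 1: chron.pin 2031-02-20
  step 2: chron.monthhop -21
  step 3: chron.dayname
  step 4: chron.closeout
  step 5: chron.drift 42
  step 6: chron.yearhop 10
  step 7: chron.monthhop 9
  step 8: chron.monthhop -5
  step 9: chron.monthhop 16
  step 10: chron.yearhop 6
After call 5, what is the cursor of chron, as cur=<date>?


>> chron.pin(2031-02-20)
<< 2031-02-20
>> chron.monthhop(-21)
<< 2029-05-20
>> chron.dayname()
<< Sunday
>> chron.closeout()
<< 2029-05-31
>> chron.drift(42)
<< 2029-07-12
>> chron.yearhop(10)
<< 2039-07-12
>> chron.monthhop(9)
<< 2040-04-12
>> chron.monthhop(-5)
<< 2039-11-12
>> chron.monthhop(16)
<< 2041-03-12
>> chron.yearhop(6)
<< 2047-03-12

Answer: cur=2029-07-12


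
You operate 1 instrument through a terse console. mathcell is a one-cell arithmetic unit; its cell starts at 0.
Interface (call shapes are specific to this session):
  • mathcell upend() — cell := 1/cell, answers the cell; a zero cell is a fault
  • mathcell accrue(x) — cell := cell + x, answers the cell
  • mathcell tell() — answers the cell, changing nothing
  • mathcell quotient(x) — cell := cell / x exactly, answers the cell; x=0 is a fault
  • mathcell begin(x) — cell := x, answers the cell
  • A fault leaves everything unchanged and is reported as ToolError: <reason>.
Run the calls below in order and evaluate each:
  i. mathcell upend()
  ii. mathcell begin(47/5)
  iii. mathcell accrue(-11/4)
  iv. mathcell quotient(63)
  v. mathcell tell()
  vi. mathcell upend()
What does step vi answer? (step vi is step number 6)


Answer: 180/19

Derivation:
→ mathcell upend()
← ToolError: reciprocal of zero
→ mathcell begin(x=47/5)
← 47/5
→ mathcell accrue(x=-11/4)
← 133/20
→ mathcell quotient(x=63)
← 19/180
→ mathcell tell()
← 19/180
→ mathcell upend()
← 180/19


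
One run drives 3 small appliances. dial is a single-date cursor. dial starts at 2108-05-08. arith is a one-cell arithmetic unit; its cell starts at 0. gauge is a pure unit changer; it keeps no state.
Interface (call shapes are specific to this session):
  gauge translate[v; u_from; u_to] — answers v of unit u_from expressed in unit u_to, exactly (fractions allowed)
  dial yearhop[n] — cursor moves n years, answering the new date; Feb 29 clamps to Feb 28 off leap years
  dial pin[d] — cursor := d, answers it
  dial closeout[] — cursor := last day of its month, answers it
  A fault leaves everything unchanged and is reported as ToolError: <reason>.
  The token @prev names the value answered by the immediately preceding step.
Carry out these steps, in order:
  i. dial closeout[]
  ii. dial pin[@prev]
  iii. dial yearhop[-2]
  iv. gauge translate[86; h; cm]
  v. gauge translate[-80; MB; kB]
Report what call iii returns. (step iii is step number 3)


Using dial closeout, and get 2108-05-31.
I invoke dial pin passing d='@prev', and see 2108-05-31.
Next I call dial yearhop passing n='-2', and get 2106-05-31.
Calling gauge translate passing v='86', u_from='h', u_to='cm': ToolError: incompatible units.
I use gauge translate passing v='-80', u_from='MB', u_to='kB', yielding -80000.

Answer: 2106-05-31


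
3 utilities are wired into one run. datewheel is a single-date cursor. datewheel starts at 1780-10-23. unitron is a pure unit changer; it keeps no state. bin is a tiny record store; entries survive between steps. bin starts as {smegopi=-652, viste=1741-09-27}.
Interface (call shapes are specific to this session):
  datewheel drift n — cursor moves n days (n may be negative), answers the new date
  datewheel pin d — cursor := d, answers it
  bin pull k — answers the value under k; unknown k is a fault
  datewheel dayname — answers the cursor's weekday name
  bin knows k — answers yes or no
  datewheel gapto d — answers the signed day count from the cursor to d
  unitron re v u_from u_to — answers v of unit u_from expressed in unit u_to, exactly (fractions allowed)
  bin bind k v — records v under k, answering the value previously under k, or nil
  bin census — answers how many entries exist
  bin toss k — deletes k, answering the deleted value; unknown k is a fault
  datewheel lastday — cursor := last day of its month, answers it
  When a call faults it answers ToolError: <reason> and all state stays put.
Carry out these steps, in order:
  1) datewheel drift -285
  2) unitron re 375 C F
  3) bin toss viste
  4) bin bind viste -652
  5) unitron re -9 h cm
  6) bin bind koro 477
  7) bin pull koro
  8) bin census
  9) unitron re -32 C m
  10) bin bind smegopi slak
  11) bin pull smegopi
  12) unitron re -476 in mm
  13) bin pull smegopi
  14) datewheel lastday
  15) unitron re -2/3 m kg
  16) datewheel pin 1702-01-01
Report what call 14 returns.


Answer: 1780-01-31

Derivation:
-> datewheel drift(n=-285)
<- 1780-01-12
-> unitron re(v=375, u_from=C, u_to=F)
<- 707
-> bin toss(k=viste)
<- 1741-09-27
-> bin bind(k=viste, v=-652)
<- nil
-> unitron re(v=-9, u_from=h, u_to=cm)
<- ToolError: incompatible units
-> bin bind(k=koro, v=477)
<- nil
-> bin pull(k=koro)
<- 477
-> bin census()
<- 3
-> unitron re(v=-32, u_from=C, u_to=m)
<- ToolError: incompatible units
-> bin bind(k=smegopi, v=slak)
<- -652
-> bin pull(k=smegopi)
<- slak
-> unitron re(v=-476, u_from=in, u_to=mm)
<- -60452/5
-> bin pull(k=smegopi)
<- slak
-> datewheel lastday()
<- 1780-01-31
-> unitron re(v=-2/3, u_from=m, u_to=kg)
<- ToolError: incompatible units
-> datewheel pin(d=1702-01-01)
<- 1702-01-01


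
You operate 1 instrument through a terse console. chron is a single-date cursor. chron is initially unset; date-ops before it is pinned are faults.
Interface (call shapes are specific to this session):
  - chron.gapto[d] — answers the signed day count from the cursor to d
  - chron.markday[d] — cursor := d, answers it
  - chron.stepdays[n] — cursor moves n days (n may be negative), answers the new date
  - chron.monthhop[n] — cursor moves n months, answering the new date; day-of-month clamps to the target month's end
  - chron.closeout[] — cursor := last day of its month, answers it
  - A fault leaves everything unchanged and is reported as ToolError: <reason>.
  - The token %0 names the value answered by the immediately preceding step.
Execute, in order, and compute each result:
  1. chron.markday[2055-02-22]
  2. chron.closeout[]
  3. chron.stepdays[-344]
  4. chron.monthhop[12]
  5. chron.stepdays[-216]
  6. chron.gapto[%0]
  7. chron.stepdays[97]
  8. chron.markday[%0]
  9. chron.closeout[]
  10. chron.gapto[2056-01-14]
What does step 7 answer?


Next I call chron.markday(d→2055-02-22), → 2055-02-22.
Then chron.closeout(), and get 2055-02-28.
I call chron.stepdays(n→-344), yielding 2054-03-21.
Calling chron.monthhop(n→12): 2055-03-21.
Next I call chron.stepdays(n→-216), — result: 2054-08-17.
I use chron.gapto(d→%0), and observe 0.
Then chron.stepdays(n→97), — result: 2054-11-22.
Invoking chron.markday(d→%0), giving 2054-11-22.
I use chron.closeout(), yielding 2054-11-30.
I invoke chron.gapto(d→2056-01-14): 410.

Answer: 2054-11-22


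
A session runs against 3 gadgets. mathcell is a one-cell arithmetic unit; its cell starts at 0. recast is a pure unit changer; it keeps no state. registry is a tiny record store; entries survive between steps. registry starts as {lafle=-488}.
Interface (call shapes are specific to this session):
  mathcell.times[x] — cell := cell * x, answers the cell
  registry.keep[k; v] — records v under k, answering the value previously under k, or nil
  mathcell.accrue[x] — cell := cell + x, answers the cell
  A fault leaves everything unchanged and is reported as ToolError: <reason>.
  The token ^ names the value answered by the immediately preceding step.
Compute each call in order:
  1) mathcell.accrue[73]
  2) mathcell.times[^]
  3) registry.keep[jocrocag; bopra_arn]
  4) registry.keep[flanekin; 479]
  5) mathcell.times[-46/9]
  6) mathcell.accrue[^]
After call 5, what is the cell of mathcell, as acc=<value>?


Answer: acc=-245134/9

Derivation:
==> mathcell.accrue(x→73)
<== 73
==> mathcell.times(x→^)
<== 5329
==> registry.keep(k→jocrocag, v→bopra_arn)
<== nil
==> registry.keep(k→flanekin, v→479)
<== nil
==> mathcell.times(x→-46/9)
<== -245134/9
==> mathcell.accrue(x→^)
<== -490268/9


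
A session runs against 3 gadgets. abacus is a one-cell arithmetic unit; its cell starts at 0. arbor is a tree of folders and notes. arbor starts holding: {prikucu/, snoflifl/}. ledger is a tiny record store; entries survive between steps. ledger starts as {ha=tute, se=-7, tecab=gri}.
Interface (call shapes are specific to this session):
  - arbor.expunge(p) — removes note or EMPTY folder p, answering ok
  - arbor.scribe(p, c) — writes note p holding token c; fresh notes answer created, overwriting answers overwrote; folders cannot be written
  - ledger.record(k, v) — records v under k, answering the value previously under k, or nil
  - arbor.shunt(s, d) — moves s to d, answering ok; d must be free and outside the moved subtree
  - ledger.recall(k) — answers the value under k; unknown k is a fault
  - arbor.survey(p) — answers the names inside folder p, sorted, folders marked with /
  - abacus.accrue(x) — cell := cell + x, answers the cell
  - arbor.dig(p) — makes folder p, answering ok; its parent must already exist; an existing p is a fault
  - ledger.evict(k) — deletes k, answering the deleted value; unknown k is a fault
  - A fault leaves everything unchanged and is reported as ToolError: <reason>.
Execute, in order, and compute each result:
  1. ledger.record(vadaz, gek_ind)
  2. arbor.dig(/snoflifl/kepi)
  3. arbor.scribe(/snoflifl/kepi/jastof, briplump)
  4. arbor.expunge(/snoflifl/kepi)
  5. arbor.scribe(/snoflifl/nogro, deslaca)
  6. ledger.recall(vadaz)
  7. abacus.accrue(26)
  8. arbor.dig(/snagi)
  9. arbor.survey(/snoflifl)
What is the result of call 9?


Answer: [kepi/, nogro]

Derivation:
→ record(k=vadaz, v=gek_ind)
← nil
→ dig(p=/snoflifl/kepi)
← ok
→ scribe(p=/snoflifl/kepi/jastof, c=briplump)
← created
→ expunge(p=/snoflifl/kepi)
← ToolError: not empty
→ scribe(p=/snoflifl/nogro, c=deslaca)
← created
→ recall(k=vadaz)
← gek_ind
→ accrue(x=26)
← 26
→ dig(p=/snagi)
← ok
→ survey(p=/snoflifl)
← [kepi/, nogro]


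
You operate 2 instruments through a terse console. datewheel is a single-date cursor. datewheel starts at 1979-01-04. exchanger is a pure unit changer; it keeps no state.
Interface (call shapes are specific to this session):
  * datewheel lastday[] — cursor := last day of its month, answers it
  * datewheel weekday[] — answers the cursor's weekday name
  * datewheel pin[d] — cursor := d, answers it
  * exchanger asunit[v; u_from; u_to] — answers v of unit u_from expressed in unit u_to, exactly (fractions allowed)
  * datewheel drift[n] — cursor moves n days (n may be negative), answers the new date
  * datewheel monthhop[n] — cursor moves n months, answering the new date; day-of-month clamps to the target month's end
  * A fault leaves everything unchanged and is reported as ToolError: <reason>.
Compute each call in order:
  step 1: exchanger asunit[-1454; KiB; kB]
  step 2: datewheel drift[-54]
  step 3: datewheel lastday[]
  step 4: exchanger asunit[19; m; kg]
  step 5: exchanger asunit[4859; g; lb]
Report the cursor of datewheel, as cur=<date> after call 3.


Answer: cur=1978-11-30

Derivation:
==> exchanger asunit(v→-1454, u_from→KiB, u_to→kB)
<== -186112/125
==> datewheel drift(n→-54)
<== 1978-11-11
==> datewheel lastday()
<== 1978-11-30
==> exchanger asunit(v→19, u_from→m, u_to→kg)
<== ToolError: incompatible units
==> exchanger asunit(v→4859, u_from→g, u_to→lb)
<== 485900000/45359237


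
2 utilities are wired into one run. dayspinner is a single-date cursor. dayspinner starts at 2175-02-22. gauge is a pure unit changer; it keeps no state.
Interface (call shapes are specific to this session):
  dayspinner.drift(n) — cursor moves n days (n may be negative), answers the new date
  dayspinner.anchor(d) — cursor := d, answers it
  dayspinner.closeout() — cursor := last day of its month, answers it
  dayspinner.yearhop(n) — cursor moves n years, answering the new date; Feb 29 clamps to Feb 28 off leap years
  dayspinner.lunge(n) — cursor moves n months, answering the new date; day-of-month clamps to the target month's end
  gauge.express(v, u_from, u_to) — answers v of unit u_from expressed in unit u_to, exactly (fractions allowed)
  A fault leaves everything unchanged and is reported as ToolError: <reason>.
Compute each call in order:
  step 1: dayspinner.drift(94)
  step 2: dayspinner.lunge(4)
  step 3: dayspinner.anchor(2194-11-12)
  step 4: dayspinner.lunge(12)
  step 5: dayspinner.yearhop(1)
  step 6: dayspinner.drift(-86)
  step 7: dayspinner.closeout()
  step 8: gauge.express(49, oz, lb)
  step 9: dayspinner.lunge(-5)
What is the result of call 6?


// dayspinner.drift(94) : 2175-05-27
// dayspinner.lunge(4) : 2175-09-27
// dayspinner.anchor(2194-11-12) : 2194-11-12
// dayspinner.lunge(12) : 2195-11-12
// dayspinner.yearhop(1) : 2196-11-12
// dayspinner.drift(-86) : 2196-08-18
// dayspinner.closeout() : 2196-08-31
// gauge.express(49, oz, lb) : 49/16
// dayspinner.lunge(-5) : 2196-03-31

Answer: 2196-08-18


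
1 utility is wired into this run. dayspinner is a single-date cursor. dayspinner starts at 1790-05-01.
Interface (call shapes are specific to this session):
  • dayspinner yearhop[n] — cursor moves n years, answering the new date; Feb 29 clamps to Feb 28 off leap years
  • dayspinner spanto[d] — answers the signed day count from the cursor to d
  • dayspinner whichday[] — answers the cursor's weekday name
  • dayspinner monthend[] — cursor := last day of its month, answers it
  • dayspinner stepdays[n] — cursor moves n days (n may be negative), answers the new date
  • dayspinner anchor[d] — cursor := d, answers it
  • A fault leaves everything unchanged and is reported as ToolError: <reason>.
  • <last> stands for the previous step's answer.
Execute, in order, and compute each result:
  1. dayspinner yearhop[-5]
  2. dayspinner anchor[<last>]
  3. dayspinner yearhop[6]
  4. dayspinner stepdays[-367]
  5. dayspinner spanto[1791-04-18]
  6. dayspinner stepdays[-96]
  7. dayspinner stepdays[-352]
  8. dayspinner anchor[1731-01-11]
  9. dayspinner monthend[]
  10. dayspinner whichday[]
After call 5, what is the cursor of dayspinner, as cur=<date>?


-- dayspinner yearhop(n='-5') ~> 1785-05-01
-- dayspinner anchor(d='<last>') ~> 1785-05-01
-- dayspinner yearhop(n='6') ~> 1791-05-01
-- dayspinner stepdays(n='-367') ~> 1790-04-29
-- dayspinner spanto(d='1791-04-18') ~> 354
-- dayspinner stepdays(n='-96') ~> 1790-01-23
-- dayspinner stepdays(n='-352') ~> 1789-02-05
-- dayspinner anchor(d='1731-01-11') ~> 1731-01-11
-- dayspinner monthend() ~> 1731-01-31
-- dayspinner whichday() ~> Wednesday

Answer: cur=1790-04-29


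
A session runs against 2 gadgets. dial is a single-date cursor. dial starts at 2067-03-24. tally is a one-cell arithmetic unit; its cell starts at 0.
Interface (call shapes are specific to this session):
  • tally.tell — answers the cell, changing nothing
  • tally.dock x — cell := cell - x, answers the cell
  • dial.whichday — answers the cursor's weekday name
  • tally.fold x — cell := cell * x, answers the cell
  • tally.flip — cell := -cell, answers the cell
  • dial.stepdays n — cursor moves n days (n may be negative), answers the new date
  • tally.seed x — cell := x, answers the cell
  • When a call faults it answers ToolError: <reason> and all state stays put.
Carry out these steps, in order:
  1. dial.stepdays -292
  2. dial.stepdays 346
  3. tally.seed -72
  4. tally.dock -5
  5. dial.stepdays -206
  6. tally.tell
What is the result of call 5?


Answer: 2066-10-23

Derivation:
==> dial.stepdays(n→-292)
<== 2066-06-05
==> dial.stepdays(n→346)
<== 2067-05-17
==> tally.seed(x→-72)
<== -72
==> tally.dock(x→-5)
<== -67
==> dial.stepdays(n→-206)
<== 2066-10-23
==> tally.tell()
<== -67


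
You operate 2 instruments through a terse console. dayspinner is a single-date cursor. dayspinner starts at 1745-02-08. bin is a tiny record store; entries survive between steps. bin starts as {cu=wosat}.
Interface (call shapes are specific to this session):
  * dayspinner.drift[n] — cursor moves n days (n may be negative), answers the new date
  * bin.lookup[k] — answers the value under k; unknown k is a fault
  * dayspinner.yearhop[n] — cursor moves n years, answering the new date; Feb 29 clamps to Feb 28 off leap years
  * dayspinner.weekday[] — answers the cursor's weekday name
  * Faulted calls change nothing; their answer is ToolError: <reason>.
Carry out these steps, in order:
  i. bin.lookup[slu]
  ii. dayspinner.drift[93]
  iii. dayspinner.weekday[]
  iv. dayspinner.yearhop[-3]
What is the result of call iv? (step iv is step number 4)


CALL bin.lookup[k: slu]
RET  ToolError: no such key slu
CALL dayspinner.drift[n: 93]
RET  1745-05-12
CALL dayspinner.weekday[]
RET  Wednesday
CALL dayspinner.yearhop[n: -3]
RET  1742-05-12

Answer: 1742-05-12


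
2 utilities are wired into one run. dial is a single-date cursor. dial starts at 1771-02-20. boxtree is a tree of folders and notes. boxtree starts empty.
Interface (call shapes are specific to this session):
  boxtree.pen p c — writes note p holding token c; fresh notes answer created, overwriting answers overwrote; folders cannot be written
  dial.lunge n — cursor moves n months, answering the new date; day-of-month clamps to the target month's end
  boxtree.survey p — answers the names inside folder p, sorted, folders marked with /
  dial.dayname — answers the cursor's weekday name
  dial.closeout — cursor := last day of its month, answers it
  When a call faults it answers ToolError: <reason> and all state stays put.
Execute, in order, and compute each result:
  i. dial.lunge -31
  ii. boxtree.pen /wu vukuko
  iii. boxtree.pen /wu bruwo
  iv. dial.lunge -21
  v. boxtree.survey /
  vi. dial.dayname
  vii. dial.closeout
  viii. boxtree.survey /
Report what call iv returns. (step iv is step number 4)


Answer: 1766-10-20

Derivation:
! dial.lunge(n: -31) ~> 1768-07-20
! boxtree.pen(p: /wu, c: vukuko) ~> created
! boxtree.pen(p: /wu, c: bruwo) ~> overwrote
! dial.lunge(n: -21) ~> 1766-10-20
! boxtree.survey(p: /) ~> [wu]
! dial.dayname() ~> Monday
! dial.closeout() ~> 1766-10-31
! boxtree.survey(p: /) ~> [wu]


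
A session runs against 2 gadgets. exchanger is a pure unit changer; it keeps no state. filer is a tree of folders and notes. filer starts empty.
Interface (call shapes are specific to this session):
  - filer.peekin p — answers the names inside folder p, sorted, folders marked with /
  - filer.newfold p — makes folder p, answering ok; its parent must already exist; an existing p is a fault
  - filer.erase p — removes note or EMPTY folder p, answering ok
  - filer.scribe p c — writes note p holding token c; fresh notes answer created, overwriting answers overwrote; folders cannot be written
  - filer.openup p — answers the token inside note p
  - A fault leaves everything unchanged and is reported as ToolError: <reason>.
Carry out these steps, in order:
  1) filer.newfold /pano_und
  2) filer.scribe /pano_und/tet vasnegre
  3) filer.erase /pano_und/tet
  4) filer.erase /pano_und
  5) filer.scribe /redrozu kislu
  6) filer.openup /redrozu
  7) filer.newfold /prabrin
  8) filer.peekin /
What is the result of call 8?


Answer: [prabrin/, redrozu]

Derivation:
Using filer.newfold on p→/pano_und, and see ok.
I invoke filer.scribe on p→/pano_und/tet, c→vasnegre, and see created.
Calling filer.erase on p→/pano_und/tet, and observe ok.
I use filer.erase on p→/pano_und, yielding ok.
I call filer.scribe on p→/redrozu, c→kislu, — result: created.
I run filer.openup on p→/redrozu, giving kislu.
Using filer.newfold on p→/prabrin, which returns ok.
I invoke filer.peekin on p→/, and observe [prabrin/, redrozu].


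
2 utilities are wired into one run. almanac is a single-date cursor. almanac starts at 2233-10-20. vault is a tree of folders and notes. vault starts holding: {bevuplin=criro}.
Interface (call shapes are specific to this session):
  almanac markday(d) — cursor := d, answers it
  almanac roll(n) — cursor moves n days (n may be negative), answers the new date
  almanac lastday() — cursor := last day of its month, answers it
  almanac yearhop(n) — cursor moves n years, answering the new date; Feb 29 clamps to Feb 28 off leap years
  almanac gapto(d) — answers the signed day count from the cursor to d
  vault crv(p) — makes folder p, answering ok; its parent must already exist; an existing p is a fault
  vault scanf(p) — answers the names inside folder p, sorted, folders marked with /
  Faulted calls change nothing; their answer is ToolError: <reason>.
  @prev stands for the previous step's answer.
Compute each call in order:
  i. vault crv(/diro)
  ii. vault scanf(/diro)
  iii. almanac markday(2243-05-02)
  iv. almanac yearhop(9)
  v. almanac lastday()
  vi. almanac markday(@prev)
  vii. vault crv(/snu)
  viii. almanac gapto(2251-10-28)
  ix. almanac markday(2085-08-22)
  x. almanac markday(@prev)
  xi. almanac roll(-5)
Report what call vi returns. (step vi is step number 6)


Next I call vault crv passing p='/diro', and observe ok.
Next I call vault scanf passing p='/diro', and get [].
I try almanac markday passing d='2243-05-02': 2243-05-02.
Using almanac yearhop passing n='9', giving 2252-05-02.
I call almanac lastday, yielding 2252-05-31.
Next I call almanac markday passing d='@prev', yielding 2252-05-31.
Using vault crv passing p='/snu', which returns ok.
I invoke almanac gapto passing d='2251-10-28', — result: -216.
Then almanac markday passing d='2085-08-22', yielding 2085-08-22.
Calling almanac markday passing d='@prev', and get 2085-08-22.
Now I run almanac roll passing n='-5', yielding 2085-08-17.

Answer: 2252-05-31
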